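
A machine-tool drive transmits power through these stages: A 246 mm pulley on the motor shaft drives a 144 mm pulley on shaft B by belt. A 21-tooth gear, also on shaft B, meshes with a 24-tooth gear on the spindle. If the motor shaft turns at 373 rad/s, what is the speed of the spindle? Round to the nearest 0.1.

557.6 rad/s

belt 144/246 = 0.58537 → 373/0.58537 = 637.21 rad/s
gear mesh 24/21 = 1.1429 → 637.21/1.1429 = 557.56 rad/s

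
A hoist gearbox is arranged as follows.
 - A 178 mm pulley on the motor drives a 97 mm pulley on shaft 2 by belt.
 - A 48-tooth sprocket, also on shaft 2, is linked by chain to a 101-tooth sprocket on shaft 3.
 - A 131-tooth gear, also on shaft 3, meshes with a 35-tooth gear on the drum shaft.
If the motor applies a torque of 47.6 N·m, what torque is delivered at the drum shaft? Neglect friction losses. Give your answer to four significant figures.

After the belt (97/178): 47.6 × 0.54494 = 25.939 N·m
After the chain (101/48): 25.939 × 2.1042 = 54.581 N·m
After the gear mesh (35/131): 54.581 × 0.26718 = 14.583 N·m

14.58 N·m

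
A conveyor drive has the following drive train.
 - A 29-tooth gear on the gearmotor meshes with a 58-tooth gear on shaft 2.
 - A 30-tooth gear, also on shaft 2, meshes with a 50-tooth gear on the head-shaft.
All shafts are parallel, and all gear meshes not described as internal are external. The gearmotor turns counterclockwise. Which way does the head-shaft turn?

the gearmotor → shaft 2: external mesh, 1 reversal → CW.
shaft 2 → the head-shaft: external mesh, 1 reversal → CCW.
2 reversals in total — an even number — so the head-shaft turns the same way as the gearmotor.

counterclockwise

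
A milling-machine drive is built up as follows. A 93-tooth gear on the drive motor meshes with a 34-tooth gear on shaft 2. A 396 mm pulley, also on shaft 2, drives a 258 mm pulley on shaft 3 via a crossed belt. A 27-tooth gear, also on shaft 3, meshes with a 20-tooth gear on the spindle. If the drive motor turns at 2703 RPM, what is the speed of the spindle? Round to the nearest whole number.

gear mesh 34/93 = 0.36559 → 2703/0.36559 = 7393.5 RPM
belt 258/396 = 0.65152 → 7393.5/0.65152 = 11348 RPM
gear mesh 20/27 = 0.74074 → 11348/0.74074 = 15320 RPM

15320 RPM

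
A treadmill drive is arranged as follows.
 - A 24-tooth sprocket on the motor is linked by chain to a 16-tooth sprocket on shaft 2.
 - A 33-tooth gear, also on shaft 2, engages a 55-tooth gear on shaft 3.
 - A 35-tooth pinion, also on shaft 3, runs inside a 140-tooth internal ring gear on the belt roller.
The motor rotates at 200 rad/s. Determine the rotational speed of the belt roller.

45 rad/s

Chain: ratio = 16/24 = 0.66667, so shaft 2 turns at 200 / 0.66667 = 300 rad/s.
Gear mesh: ratio = 55/33 = 1.6667, so shaft 3 turns at 300 / 1.6667 = 180 rad/s.
Internal gear: ratio = 140/35 = 4, so the belt roller turns at 180 / 4 = 45 rad/s.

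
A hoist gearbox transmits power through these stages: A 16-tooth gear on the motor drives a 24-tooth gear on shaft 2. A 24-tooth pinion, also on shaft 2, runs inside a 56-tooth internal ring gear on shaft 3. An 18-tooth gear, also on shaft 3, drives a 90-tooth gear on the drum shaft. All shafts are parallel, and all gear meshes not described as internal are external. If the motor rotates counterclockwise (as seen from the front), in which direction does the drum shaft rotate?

counterclockwise

the motor → shaft 2: external mesh, 1 reversal → CW.
shaft 2 → shaft 3: internal mesh, same direction → CW.
shaft 3 → the drum shaft: external mesh, 1 reversal → CCW.
2 reversals in total — an even number — so the drum shaft turns the same way as the motor.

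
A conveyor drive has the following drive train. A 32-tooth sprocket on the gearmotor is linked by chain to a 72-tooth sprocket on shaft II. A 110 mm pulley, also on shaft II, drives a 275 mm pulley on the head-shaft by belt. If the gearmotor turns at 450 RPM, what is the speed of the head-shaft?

chain 72/32 = 2.25 → 450/2.25 = 200 RPM
belt 275/110 = 2.5 → 200/2.5 = 80 RPM

80 RPM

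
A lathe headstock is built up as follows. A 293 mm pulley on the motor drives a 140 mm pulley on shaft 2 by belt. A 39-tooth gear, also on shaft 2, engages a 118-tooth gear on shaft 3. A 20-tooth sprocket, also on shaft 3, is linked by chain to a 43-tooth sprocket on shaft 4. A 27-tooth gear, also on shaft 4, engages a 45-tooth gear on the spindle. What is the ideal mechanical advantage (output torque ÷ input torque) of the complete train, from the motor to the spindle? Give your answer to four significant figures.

Each stage contributes driven/driver: belt 140/293 = 0.47782, gear mesh 118/39 = 3.0256, chain 43/20 = 2.15, gear mesh 45/27 = 1.6667.
Overall: 0.47782 × 3.0256 × 2.15 × 1.6667 = 5.1804.

5.180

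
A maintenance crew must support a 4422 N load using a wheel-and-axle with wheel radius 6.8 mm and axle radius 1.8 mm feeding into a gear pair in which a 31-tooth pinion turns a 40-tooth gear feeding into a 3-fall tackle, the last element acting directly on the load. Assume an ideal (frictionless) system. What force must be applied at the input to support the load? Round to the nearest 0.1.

Wheel-and-axle MA = R/r = 6.8/1.8 = 3.7778.
Gear pair MA = 40/31 = 1.2903.
Block-and-tackle MA = number of supporting rope parts = 3.
Combined ideal MA = 3.7778 × 1.2903 × 3 = 14.624.
Effort = load / MA = 4422 / 14.624 = 302.39 N.

302.4 N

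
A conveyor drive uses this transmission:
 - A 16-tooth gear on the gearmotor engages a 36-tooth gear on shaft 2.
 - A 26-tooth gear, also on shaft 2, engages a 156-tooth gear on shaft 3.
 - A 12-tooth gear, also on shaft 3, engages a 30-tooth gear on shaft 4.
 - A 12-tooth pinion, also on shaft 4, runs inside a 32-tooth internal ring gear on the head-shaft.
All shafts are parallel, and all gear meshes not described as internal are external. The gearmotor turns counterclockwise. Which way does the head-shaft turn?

clockwise

the gearmotor → shaft 2: external mesh, 1 reversal → CW.
shaft 2 → shaft 3: external mesh, 1 reversal → CCW.
shaft 3 → shaft 4: external mesh, 1 reversal → CW.
shaft 4 → the head-shaft: internal mesh, same direction → CW.
3 reversals in total — an odd number — so the head-shaft turns opposite to the gearmotor.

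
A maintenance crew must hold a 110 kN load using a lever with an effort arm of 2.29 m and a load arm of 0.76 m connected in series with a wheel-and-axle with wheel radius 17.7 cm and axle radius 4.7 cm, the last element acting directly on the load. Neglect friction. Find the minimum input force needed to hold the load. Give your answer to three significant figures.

9.69 kN

Lever MA = effort arm / load arm = 2.29/0.76 = 3.0132.
Wheel-and-axle MA = R/r = 17.7/4.7 = 3.766.
Combined ideal MA = 3.0132 × 3.766 = 11.347.
Effort = load / MA = 110 / 11.347 = 9.6938 kN.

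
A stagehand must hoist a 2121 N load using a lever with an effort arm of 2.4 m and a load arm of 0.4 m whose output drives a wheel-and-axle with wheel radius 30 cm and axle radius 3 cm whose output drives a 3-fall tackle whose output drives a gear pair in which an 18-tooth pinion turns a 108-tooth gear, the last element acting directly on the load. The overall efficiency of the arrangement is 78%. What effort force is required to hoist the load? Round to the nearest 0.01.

2.52 N

Lever MA = effort arm / load arm = 2.4/0.4 = 6.
Wheel-and-axle MA = R/r = 30/3 = 10.
Block-and-tackle MA = number of supporting rope parts = 3.
Gear pair MA = 108/18 = 6.
Combined ideal MA = 6 × 10 × 3 × 6 = 1080.
Actual MA = 1080 × 0.78 = 842.4.
Effort = load / actual MA = 2121 / 842.4 = 2.5178 N.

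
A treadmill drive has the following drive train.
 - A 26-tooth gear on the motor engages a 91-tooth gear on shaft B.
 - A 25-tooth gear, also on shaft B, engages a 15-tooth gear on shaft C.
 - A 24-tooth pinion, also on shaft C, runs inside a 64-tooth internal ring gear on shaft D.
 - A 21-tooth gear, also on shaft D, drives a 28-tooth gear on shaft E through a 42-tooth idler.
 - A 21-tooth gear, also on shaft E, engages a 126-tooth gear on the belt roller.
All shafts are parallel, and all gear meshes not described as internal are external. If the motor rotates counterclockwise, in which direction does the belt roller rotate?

the motor → shaft B: external mesh, 1 reversal → CW.
shaft B → shaft C: external mesh, 1 reversal → CCW.
shaft C → shaft D: internal mesh, same direction → CCW.
shaft D → shaft E: driver → idler → driven is 2 external meshes, 2 reversals → CCW.
shaft E → the belt roller: external mesh, 1 reversal → CW.
5 reversals in total — an odd number — so the belt roller turns opposite to the motor.

clockwise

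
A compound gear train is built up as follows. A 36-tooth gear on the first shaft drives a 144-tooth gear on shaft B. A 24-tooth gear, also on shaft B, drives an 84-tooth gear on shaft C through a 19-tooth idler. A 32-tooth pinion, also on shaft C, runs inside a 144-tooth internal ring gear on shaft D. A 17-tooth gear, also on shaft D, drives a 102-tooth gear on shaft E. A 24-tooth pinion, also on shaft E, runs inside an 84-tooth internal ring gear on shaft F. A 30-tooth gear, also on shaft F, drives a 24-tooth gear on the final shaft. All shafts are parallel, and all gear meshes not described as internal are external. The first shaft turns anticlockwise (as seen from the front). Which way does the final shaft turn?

clockwise

the first shaft → shaft B: external mesh, 1 reversal → CW.
shaft B → shaft C: driver → idler → driven is 2 external meshes, 2 reversals → CW.
shaft C → shaft D: internal mesh, same direction → CW.
shaft D → shaft E: external mesh, 1 reversal → CCW.
shaft E → shaft F: internal mesh, same direction → CCW.
shaft F → the final shaft: external mesh, 1 reversal → CW.
5 reversals in total — an odd number — so the final shaft turns opposite to the first shaft.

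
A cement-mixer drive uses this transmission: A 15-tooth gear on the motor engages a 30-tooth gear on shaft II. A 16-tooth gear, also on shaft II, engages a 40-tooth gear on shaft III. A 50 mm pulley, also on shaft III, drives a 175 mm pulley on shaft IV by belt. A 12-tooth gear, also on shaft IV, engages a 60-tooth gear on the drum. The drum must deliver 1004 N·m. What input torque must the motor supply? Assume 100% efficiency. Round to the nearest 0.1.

Overall ratio R = 2 × 2.5 × 3.5 × 5 = 87.5.
Input torque = output torque / R = 1004 / 87.5 = 11.474 N·m.

11.5 N·m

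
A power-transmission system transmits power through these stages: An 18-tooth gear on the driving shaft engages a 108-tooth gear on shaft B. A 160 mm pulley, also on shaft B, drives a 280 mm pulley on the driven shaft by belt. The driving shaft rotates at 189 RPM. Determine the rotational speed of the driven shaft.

18 RPM

gear mesh 108/18 = 6 → 189/6 = 31.5 RPM
belt 280/160 = 1.75 → 31.5/1.75 = 18 RPM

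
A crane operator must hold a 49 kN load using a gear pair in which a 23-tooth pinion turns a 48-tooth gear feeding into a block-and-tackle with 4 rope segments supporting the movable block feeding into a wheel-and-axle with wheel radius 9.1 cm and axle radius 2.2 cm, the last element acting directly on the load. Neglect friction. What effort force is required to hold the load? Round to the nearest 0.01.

1.42 kN

Gear pair MA = 48/23 = 2.087.
Block-and-tackle MA = number of supporting rope parts = 4.
Wheel-and-axle MA = R/r = 9.1/2.2 = 4.1364.
Combined ideal MA = 2.087 × 4 × 4.1364 = 34.53.
Effort = load / MA = 49 / 34.53 = 1.4191 kN.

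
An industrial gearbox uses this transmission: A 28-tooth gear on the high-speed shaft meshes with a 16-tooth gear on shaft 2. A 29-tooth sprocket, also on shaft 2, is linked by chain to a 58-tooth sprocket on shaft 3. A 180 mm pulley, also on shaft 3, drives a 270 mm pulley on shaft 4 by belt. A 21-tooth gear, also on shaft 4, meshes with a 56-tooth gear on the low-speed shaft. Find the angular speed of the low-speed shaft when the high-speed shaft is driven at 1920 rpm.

gear mesh 16/28 = 0.57143 → 1920/0.57143 = 3360 rpm
chain 58/29 = 2 → 3360/2 = 1680 rpm
belt 270/180 = 1.5 → 1680/1.5 = 1120 rpm
gear mesh 56/21 = 2.6667 → 1120/2.6667 = 420 rpm

420 rpm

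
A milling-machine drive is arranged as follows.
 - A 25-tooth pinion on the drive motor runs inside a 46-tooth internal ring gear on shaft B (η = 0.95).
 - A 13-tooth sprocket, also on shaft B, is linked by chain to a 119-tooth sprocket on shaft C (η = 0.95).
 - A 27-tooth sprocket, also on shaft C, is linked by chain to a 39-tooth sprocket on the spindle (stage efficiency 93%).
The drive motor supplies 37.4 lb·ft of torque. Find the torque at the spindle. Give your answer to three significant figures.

764 lb·ft

Internal gear: ratio = 46/25 = 1.84; torque at shaft B = 37.4 × 1.84 × 0.95 = 65.375 lb·ft.
Chain: ratio = 119/13 = 9.1538; torque at shaft C = 65.375 × 9.1538 × 0.95 = 568.51 lb·ft.
Chain: ratio = 39/27 = 1.4444; torque at the spindle = 568.51 × 1.4444 × 0.93 = 763.7 lb·ft.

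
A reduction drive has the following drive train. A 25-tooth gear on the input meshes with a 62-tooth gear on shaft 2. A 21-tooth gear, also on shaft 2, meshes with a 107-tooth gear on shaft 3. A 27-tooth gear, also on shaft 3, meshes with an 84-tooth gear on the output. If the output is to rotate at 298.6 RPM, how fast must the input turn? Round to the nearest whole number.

Overall ratio R = 2.48 × 5.0952 × 3.1111 = 39.313.
Required input speed = output speed × R = 298.6 × 39.313 = 11739 RPM.

11739 RPM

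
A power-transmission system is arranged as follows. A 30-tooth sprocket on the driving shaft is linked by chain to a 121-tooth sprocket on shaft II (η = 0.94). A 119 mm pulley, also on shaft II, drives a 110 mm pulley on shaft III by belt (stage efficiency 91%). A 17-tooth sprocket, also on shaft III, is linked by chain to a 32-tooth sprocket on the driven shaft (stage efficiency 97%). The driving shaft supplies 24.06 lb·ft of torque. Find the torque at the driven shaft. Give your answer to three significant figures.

chain 121/30 = 4.0333 → τ = 24.06·4.0333·0.94 = 91.219 lb·ft
belt 110/119 = 0.92437 → τ = 91.219·0.92437·0.91 = 76.732 lb·ft
chain 32/17 = 1.8824 → τ = 76.732·1.8824·0.97 = 140.1 lb·ft

140 lb·ft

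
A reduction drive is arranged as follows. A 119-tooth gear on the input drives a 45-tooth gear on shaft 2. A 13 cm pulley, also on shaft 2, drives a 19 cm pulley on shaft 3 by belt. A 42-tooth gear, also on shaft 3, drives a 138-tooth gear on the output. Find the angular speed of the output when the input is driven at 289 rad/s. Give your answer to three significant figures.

gear mesh 45/119 = 0.37815 → 289/0.37815 = 764.24 rad/s
belt 19/13 = 1.4615 → 764.24/1.4615 = 522.9 rad/s
gear mesh 138/42 = 3.2857 → 522.9/3.2857 = 159.14 rad/s

159 rad/s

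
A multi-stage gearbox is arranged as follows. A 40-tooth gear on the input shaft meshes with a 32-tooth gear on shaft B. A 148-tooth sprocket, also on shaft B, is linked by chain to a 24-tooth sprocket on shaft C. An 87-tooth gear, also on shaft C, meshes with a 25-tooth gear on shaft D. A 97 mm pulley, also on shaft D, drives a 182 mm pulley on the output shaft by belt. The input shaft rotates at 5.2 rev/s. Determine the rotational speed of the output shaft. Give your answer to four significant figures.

Gear mesh: ratio = 32/40 = 0.8, so shaft B turns at 5.2 / 0.8 = 6.5 rev/s.
Chain: ratio = 24/148 = 0.16216, so shaft C turns at 6.5 / 0.16216 = 40.083 rev/s.
Gear mesh: ratio = 25/87 = 0.28736, so shaft D turns at 40.083 / 0.28736 = 139.49 rev/s.
Belt: ratio = 182/97 = 1.8763, so the output shaft turns at 139.49 / 1.8763 = 74.344 rev/s.

74.34 rev/s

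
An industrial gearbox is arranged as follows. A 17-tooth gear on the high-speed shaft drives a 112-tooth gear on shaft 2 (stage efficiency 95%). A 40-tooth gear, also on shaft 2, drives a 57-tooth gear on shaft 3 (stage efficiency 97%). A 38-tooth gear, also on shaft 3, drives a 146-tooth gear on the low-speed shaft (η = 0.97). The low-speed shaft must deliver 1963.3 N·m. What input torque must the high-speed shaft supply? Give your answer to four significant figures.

Overall ratio R = 6.5882 × 1.425 × 3.8421 = 36.071; overall efficiency η = 0.95 × 0.97 × 0.97 = 0.8939.
Input torque = output torque / (R × η) = 1963.3 / (36.071 × 0.8939) = 60.893 N·m.

60.89 N·m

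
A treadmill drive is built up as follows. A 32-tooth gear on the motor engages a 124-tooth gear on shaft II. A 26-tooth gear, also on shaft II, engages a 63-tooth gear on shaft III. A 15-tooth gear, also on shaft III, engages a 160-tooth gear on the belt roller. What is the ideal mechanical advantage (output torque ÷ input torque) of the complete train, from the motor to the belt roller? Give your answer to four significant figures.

100.2

Each stage contributes driven/driver: gear mesh 124/32 = 3.875, gear mesh 63/26 = 2.4231, gear mesh 160/15 = 10.667.
Overall: 3.875 × 2.4231 × 10.667 = 100.15.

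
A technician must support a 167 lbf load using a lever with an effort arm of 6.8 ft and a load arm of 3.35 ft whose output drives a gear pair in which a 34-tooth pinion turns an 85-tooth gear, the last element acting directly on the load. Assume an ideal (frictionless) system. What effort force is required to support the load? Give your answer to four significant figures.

Lever MA = effort arm / load arm = 6.8/3.35 = 2.0299.
Gear pair MA = 85/34 = 2.5.
Combined ideal MA = 2.0299 × 2.5 = 5.0746.
Effort = load / MA = 167 / 5.0746 = 32.909 lbf.

32.91 lbf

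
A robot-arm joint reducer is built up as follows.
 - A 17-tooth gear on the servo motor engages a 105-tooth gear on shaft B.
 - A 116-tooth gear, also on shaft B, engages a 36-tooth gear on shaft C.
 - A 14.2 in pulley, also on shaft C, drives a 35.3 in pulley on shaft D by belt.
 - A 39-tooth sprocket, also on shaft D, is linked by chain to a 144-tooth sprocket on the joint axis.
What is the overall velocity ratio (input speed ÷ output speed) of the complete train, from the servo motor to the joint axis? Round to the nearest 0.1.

Each stage contributes driven/driver: gear mesh 105/17 = 6.1765, gear mesh 36/116 = 0.31034, belt 35.3/14.2 = 2.4859, chain 144/39 = 3.6923.
Overall: 6.1765 × 0.31034 × 2.4859 × 3.6923 = 17.594.

17.6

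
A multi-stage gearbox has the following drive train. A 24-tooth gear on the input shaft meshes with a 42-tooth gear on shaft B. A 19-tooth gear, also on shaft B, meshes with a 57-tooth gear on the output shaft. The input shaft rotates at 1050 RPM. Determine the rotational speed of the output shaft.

gear mesh 42/24 = 1.75 → 1050/1.75 = 600 RPM
gear mesh 57/19 = 3 → 600/3 = 200 RPM

200 RPM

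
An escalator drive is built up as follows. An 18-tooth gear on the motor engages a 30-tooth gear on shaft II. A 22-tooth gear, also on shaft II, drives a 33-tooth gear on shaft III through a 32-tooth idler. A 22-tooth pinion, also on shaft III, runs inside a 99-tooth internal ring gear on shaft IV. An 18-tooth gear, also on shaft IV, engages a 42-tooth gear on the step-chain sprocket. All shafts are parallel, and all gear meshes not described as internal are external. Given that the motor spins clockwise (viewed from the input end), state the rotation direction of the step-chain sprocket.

the motor → shaft II: external mesh, 1 reversal → CCW.
shaft II → shaft III: driver → idler → driven is 2 external meshes, 2 reversals → CCW.
shaft III → shaft IV: internal mesh, same direction → CCW.
shaft IV → the step-chain sprocket: external mesh, 1 reversal → CW.
4 reversals in total — an even number — so the step-chain sprocket turns the same way as the motor.

clockwise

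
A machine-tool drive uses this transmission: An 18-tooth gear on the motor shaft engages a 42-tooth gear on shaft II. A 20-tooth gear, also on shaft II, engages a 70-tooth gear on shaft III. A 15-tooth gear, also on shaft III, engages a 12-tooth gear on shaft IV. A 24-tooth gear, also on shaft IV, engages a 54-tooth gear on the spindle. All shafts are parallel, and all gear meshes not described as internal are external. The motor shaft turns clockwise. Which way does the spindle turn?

the motor shaft → shaft II: external mesh, 1 reversal → CCW.
shaft II → shaft III: external mesh, 1 reversal → CW.
shaft III → shaft IV: external mesh, 1 reversal → CCW.
shaft IV → the spindle: external mesh, 1 reversal → CW.
4 reversals in total — an even number — so the spindle turns the same way as the motor shaft.

clockwise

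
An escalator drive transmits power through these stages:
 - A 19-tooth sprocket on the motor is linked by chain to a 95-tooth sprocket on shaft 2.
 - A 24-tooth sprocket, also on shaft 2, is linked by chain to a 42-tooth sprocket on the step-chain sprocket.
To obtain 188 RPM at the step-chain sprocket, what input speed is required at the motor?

1645 RPM

Overall ratio R = 5 × 1.75 = 8.75.
Required input speed = output speed × R = 188 × 8.75 = 1645 RPM.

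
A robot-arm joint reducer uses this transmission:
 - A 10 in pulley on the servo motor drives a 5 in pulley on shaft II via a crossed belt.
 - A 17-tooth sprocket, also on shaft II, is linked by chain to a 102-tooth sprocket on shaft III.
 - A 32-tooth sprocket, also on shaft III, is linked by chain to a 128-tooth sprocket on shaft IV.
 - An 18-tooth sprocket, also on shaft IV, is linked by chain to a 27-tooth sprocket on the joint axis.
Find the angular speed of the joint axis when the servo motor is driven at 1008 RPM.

Belt: ratio = 5/10 = 0.5, so shaft II turns at 1008 / 0.5 = 2016 RPM.
Chain: ratio = 102/17 = 6, so shaft III turns at 2016 / 6 = 336 RPM.
Chain: ratio = 128/32 = 4, so shaft IV turns at 336 / 4 = 84 RPM.
Chain: ratio = 27/18 = 1.5, so the joint axis turns at 84 / 1.5 = 56 RPM.

56 RPM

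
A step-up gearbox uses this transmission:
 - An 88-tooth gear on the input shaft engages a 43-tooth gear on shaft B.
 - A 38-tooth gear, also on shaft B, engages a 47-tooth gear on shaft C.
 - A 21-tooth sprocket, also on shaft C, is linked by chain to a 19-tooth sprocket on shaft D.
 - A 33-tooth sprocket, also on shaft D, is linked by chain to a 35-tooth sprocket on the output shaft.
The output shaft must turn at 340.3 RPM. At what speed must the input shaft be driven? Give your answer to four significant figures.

197.4 RPM

Overall ratio R = 0.48864 × 1.2368 × 0.90476 × 1.0606 = 0.57995.
Required input speed = output speed × R = 340.3 × 0.57995 = 197.36 RPM.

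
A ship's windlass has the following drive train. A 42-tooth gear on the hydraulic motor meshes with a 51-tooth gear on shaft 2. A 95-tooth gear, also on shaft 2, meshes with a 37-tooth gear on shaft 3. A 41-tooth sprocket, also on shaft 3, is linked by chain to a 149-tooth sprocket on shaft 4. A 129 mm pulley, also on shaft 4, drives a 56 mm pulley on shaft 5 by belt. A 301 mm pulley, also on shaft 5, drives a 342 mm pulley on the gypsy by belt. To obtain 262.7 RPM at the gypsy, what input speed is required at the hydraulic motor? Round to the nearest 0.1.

Overall ratio R = 1.2143 × 0.38947 × 3.6341 × 0.43411 × 1.1362 = 0.84773.
Required input speed = output speed × R = 262.7 × 0.84773 = 222.7 RPM.

222.7 RPM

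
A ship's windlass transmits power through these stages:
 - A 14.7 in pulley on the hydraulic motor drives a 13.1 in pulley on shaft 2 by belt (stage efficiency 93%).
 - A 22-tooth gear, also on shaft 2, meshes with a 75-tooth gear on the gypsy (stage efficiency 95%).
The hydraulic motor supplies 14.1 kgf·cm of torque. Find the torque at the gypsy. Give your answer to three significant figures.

Belt: ratio = 13.1/14.7 = 0.89116; torque at shaft 2 = 14.1 × 0.89116 × 0.93 = 11.686 kgf·cm.
Gear mesh: ratio = 75/22 = 3.4091; torque at the gypsy = 11.686 × 3.4091 × 0.95 = 37.846 kgf·cm.

37.8 kgf·cm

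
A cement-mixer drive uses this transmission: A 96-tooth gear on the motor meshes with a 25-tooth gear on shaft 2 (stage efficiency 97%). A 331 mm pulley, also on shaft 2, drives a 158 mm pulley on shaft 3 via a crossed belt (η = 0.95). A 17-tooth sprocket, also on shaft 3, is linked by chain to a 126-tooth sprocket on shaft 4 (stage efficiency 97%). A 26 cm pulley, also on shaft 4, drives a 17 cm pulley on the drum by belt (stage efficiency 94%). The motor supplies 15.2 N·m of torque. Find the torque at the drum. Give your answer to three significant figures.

7.69 N·m

gear mesh 25/96 = 0.26042 → τ = 15.2·0.26042·0.97 = 3.8396 N·m
belt 158/331 = 0.47734 → τ = 3.8396·0.47734·0.95 = 1.7412 N·m
chain 126/17 = 7.4118 → τ = 1.7412·7.4118·0.97 = 12.518 N·m
belt 17/26 = 0.65385 → τ = 12.518·0.65385·0.94 = 7.6937 N·m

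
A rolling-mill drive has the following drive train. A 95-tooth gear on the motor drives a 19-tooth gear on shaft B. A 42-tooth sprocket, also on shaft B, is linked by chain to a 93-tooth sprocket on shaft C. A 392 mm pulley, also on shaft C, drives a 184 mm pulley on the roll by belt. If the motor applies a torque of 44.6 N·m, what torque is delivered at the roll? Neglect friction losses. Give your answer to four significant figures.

After the gear mesh (19/95): 44.6 × 0.2 = 8.92 N·m
After the chain (93/42): 8.92 × 2.2143 = 19.751 N·m
After the belt (184/392): 19.751 × 0.46939 = 9.2711 N·m

9.271 N·m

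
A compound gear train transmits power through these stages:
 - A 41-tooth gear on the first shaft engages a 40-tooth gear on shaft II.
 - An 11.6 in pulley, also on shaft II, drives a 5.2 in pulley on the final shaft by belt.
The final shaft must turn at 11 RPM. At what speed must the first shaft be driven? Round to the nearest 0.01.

Overall ratio R = 0.97561 × 0.44828 = 0.43734.
Required input speed = output speed × R = 11 × 0.43734 = 4.8108 RPM.

4.81 RPM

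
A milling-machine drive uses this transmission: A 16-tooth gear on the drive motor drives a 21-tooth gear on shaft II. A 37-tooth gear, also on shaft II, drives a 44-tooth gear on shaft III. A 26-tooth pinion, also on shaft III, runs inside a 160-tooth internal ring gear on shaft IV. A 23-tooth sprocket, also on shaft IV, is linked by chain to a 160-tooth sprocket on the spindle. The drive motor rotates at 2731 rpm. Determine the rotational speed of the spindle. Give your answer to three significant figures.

40.9 rpm

Gear mesh: ratio = 21/16 = 1.3125, so shaft II turns at 2731 / 1.3125 = 2080.8 rpm.
Gear mesh: ratio = 44/37 = 1.1892, so shaft III turns at 2080.8 / 1.1892 = 1749.7 rpm.
Internal gear: ratio = 160/26 = 6.1538, so shaft IV turns at 1749.7 / 6.1538 = 284.33 rpm.
Chain: ratio = 160/23 = 6.9565, so the spindle turns at 284.33 / 6.9565 = 40.873 rpm.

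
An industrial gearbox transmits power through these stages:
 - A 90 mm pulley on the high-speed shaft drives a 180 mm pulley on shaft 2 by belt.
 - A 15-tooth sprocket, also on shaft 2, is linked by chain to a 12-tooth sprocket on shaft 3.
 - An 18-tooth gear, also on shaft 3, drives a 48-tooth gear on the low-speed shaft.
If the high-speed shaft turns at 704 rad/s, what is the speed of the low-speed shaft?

165 rad/s

Belt: ratio = 180/90 = 2, so shaft 2 turns at 704 / 2 = 352 rad/s.
Chain: ratio = 12/15 = 0.8, so shaft 3 turns at 352 / 0.8 = 440 rad/s.
Gear mesh: ratio = 48/18 = 2.6667, so the low-speed shaft turns at 440 / 2.6667 = 165 rad/s.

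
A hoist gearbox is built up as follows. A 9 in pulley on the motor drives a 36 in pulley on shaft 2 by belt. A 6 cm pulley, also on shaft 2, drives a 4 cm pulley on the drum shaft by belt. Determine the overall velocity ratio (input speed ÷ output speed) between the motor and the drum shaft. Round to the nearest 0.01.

Each stage contributes driven/driver: belt 36/9 = 4, belt 4/6 = 0.66667.
Overall: 4 × 0.66667 = 2.6667.

2.67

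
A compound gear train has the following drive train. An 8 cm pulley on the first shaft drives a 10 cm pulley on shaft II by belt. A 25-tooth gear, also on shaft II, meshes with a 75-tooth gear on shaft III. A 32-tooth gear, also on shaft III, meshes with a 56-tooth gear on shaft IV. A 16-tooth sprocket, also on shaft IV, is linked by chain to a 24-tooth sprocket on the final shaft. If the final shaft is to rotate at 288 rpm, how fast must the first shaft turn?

2835 rpm

Overall ratio R = 1.25 × 3 × 1.75 × 1.5 = 9.8438.
Required input speed = output speed × R = 288 × 9.8438 = 2835 rpm.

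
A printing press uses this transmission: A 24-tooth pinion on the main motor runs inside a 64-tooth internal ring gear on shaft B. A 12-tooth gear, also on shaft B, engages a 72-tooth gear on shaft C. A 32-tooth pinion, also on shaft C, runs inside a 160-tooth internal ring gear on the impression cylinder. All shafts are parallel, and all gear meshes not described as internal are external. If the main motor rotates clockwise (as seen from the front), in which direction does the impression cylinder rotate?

the main motor → shaft B: internal mesh, same direction → CW.
shaft B → shaft C: external mesh, 1 reversal → CCW.
shaft C → the impression cylinder: internal mesh, same direction → CCW.
1 reversal in total — an odd number — so the impression cylinder turns opposite to the main motor.

counterclockwise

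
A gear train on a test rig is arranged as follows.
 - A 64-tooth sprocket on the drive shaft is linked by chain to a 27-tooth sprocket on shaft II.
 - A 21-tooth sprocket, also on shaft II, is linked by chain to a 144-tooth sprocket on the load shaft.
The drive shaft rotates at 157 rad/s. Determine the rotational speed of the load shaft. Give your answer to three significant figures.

chain 27/64 = 0.42188 → 157/0.42188 = 372.15 rad/s
chain 144/21 = 6.8571 → 372.15/6.8571 = 54.272 rad/s

54.3 rad/s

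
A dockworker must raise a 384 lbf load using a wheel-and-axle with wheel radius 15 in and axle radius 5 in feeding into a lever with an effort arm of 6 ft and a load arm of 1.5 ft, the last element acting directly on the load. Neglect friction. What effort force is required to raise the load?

Wheel-and-axle MA = R/r = 15/5 = 3.
Lever MA = effort arm / load arm = 6/1.5 = 4.
Combined ideal MA = 3 × 4 = 12.
Effort = load / MA = 384 / 12 = 32 lbf.

32 lbf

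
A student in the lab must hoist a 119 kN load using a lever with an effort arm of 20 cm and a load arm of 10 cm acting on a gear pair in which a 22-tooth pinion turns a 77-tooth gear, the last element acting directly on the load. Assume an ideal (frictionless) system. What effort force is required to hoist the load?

17 kN

Lever MA = effort arm / load arm = 20/10 = 2.
Gear pair MA = 77/22 = 3.5.
Combined ideal MA = 2 × 3.5 = 7.
Effort = load / MA = 119 / 7 = 17 kN.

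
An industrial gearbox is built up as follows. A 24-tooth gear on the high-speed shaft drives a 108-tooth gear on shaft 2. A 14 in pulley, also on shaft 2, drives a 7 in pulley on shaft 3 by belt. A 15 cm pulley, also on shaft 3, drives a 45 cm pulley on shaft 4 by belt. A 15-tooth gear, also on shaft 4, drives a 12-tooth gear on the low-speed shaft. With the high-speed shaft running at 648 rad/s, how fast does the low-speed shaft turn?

Gear mesh: ratio = 108/24 = 4.5, so shaft 2 turns at 648 / 4.5 = 144 rad/s.
Belt: ratio = 7/14 = 0.5, so shaft 3 turns at 144 / 0.5 = 288 rad/s.
Belt: ratio = 45/15 = 3, so shaft 4 turns at 288 / 3 = 96 rad/s.
Gear mesh: ratio = 12/15 = 0.8, so the low-speed shaft turns at 96 / 0.8 = 120 rad/s.

120 rad/s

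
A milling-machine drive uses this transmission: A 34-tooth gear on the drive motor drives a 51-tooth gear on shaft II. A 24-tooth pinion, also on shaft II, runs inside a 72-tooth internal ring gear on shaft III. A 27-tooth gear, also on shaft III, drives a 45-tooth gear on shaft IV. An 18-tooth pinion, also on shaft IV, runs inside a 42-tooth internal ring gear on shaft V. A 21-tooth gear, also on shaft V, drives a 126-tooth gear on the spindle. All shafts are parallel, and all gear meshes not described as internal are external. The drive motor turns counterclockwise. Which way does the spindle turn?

the drive motor → shaft II: external mesh, 1 reversal → CW.
shaft II → shaft III: internal mesh, same direction → CW.
shaft III → shaft IV: external mesh, 1 reversal → CCW.
shaft IV → shaft V: internal mesh, same direction → CCW.
shaft V → the spindle: external mesh, 1 reversal → CW.
3 reversals in total — an odd number — so the spindle turns opposite to the drive motor.

clockwise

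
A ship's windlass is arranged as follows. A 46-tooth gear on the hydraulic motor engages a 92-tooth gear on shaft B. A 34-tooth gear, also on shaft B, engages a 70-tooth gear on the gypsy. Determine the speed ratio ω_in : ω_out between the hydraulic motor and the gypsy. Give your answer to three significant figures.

Each stage contributes driven/driver: gear mesh 92/46 = 2, gear mesh 70/34 = 2.0588.
Overall: 2 × 2.0588 = 4.1176.

4.12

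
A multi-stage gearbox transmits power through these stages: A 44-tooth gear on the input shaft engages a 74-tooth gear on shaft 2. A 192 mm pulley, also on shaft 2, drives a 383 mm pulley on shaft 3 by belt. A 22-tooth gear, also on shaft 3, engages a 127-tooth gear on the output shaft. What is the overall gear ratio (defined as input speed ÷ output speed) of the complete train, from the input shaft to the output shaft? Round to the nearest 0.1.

19.4

Each stage contributes driven/driver: gear mesh 74/44 = 1.6818, belt 383/192 = 1.9948, gear mesh 127/22 = 5.7727.
Overall: 1.6818 × 1.9948 × 5.7727 = 19.367.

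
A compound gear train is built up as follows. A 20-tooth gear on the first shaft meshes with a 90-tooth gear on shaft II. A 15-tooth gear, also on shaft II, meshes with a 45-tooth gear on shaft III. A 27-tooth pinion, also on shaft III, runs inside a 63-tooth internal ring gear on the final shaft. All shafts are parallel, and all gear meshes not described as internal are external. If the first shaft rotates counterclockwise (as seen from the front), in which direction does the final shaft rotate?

counterclockwise

the first shaft → shaft II: external mesh, 1 reversal → CW.
shaft II → shaft III: external mesh, 1 reversal → CCW.
shaft III → the final shaft: internal mesh, same direction → CCW.
2 reversals in total — an even number — so the final shaft turns the same way as the first shaft.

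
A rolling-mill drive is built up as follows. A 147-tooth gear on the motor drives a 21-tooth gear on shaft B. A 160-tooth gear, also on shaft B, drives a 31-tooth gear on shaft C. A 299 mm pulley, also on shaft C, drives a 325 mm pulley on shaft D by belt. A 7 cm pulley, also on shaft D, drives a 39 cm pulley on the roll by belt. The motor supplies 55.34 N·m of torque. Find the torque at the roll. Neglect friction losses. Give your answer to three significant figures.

9.28 N·m

Gear mesh: ratio = 21/147 = 0.14286; torque at shaft B = 55.34 × 0.14286 = 7.9057 N·m.
Gear mesh: ratio = 31/160 = 0.19375; torque at shaft C = 7.9057 × 0.19375 = 1.5317 N·m.
Belt: ratio = 325/299 = 1.087; torque at shaft D = 1.5317 × 1.087 = 1.6649 N·m.
Belt: ratio = 39/7 = 5.5714; torque at the roll = 1.6649 × 5.5714 = 9.276 N·m.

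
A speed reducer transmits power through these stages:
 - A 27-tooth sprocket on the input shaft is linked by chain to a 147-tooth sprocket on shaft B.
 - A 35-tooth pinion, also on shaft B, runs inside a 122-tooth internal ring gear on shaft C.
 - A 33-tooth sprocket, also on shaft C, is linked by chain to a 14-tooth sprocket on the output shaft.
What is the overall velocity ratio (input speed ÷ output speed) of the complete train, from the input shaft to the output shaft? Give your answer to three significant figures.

8.05

Each stage contributes driven/driver: chain 147/27 = 5.4444, internal gear 122/35 = 3.4857, chain 14/33 = 0.42424.
Overall: 5.4444 × 3.4857 × 0.42424 = 8.0512.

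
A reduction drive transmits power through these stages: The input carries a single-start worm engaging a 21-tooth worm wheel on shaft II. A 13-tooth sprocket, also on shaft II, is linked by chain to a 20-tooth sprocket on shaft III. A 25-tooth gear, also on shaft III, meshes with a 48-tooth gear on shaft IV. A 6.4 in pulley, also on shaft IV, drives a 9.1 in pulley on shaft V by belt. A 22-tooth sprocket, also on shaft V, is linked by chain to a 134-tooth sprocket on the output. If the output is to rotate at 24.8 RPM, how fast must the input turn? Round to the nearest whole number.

13323 RPM

Overall ratio R = 21 × 1.5385 × 1.92 × 1.4219 × 6.0909 = 537.22.
Required input speed = output speed × R = 24.8 × 537.22 = 13323 RPM.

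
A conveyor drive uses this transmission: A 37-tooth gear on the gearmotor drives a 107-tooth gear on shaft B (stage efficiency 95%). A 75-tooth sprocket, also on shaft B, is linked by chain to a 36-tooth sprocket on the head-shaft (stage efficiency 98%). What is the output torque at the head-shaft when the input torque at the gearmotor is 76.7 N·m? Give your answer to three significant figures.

Gear mesh: ratio = 107/37 = 2.8919; torque at shaft B = 76.7 × 2.8919 × 0.95 = 210.72 N·m.
Chain: ratio = 36/75 = 0.48; torque at the head-shaft = 210.72 × 0.48 × 0.98 = 99.122 N·m.

99.1 N·m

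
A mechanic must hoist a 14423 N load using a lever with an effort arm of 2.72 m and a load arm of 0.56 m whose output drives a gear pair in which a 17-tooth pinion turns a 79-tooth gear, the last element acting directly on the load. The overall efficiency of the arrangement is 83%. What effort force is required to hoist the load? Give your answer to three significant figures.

Lever MA = effort arm / load arm = 2.72/0.56 = 4.8571.
Gear pair MA = 79/17 = 4.6471.
Combined ideal MA = 4.8571 × 4.6471 = 22.571.
Actual MA = 22.571 × 0.83 = 18.734.
Effort = load / actual MA = 14423 / 18.734 = 769.87 N.

770 N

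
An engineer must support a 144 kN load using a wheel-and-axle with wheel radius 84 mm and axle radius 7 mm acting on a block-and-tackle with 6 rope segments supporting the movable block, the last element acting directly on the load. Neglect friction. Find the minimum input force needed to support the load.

Wheel-and-axle MA = R/r = 84/7 = 12.
Block-and-tackle MA = number of supporting rope parts = 6.
Combined ideal MA = 12 × 6 = 72.
Effort = load / MA = 144 / 72 = 2 kN.

2 kN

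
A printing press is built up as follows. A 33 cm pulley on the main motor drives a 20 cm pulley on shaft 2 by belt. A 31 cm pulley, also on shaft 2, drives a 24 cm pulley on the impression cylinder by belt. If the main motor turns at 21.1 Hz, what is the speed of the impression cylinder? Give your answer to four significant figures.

44.97 Hz

Belt: ratio = 20/33 = 0.60606, so shaft 2 turns at 21.1 / 0.60606 = 34.815 Hz.
Belt: ratio = 24/31 = 0.77419, so the impression cylinder turns at 34.815 / 0.77419 = 44.969 Hz.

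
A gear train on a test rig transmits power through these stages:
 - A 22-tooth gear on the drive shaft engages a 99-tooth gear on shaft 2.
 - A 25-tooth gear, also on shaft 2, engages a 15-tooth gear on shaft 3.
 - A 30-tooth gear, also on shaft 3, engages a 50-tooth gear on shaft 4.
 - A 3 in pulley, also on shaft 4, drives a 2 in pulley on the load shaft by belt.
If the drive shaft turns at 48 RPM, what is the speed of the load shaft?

gear mesh 99/22 = 4.5 → 48/4.5 = 10.667 RPM
gear mesh 15/25 = 0.6 → 10.667/0.6 = 17.778 RPM
gear mesh 50/30 = 1.6667 → 17.778/1.6667 = 10.667 RPM
belt 2/3 = 0.66667 → 10.667/0.66667 = 16 RPM

16 RPM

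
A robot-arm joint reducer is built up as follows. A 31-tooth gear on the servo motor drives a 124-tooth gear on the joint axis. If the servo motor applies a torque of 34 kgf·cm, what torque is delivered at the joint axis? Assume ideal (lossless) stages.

136 kgf·cm

gear mesh 124/31 = 4 → τ = 34·4 = 136 kgf·cm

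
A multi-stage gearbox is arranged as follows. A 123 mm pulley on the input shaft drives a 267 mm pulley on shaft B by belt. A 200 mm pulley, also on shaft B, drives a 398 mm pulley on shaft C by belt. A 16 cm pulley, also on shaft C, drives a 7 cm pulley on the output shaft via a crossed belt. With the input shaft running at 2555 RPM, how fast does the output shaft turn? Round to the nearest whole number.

1352 RPM

belt 267/123 = 2.1707 → 2555/2.1707 = 1177 RPM
belt 398/200 = 1.99 → 1177/1.99 = 591.47 RPM
belt 7/16 = 0.4375 → 591.47/0.4375 = 1351.9 RPM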